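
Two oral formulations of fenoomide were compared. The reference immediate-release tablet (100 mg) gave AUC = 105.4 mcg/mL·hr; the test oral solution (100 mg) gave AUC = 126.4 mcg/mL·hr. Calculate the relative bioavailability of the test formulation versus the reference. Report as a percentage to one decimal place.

F_rel = 119.9%

F_rel = (AUC_test/D_test) / (AUC_ref/D_ref)
      = (126.4/100) / (105.4/100)
      = 1.264 / 1.054 = 1.1992 = 119.92%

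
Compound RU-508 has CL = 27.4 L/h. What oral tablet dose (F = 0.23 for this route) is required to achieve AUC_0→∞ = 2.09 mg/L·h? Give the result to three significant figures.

Dose = CL × AUC_0→∞ / F
     = 27.4 × 2.09 / 0.23 = 248.983 mg

Dose = 249 mg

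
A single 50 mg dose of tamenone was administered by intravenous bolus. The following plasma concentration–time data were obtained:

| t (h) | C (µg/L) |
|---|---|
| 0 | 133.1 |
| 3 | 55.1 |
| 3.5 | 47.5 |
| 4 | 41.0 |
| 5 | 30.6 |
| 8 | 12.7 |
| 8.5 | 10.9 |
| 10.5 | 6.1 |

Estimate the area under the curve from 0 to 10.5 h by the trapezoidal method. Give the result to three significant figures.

Trapezoidal AUC_0→10.5:
  [0→3]: (133.1+55.1)/2 × 3 = 282.3
  [3→3.5]: (55.1+47.5)/2 × 0.5 = 25.65
  [3.5→4]: (47.5+41.0)/2 × 0.5 = 22.125
  [4→5]: (41.0+30.6)/2 × 1 = 35.8
  [5→8]: (30.6+12.7)/2 × 3 = 64.95
  [8→8.5]: (12.7+10.9)/2 × 0.5 = 5.9
  [8.5→10.5]: (10.9+6.1)/2 × 2 = 17.0
  Sum = 453.725 µg/L·h

AUC = 454 µg/L·h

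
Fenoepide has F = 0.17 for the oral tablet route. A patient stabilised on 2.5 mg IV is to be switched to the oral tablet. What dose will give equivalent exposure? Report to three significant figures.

For equal systemic exposure: F × D_ev = D_iv
D_ev = D_iv / F = 2.5 / 0.17 = 14.7059 mg

D_oral = 14.7 mg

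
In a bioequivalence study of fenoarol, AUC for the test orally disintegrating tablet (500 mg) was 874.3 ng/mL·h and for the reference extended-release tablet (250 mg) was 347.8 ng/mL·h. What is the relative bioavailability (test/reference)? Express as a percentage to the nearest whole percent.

F_rel = (AUC_test/D_test) / (AUC_ref/D_ref)
      = (874.3/500) / (347.8/250)
      = 1.7486 / 1.3912 = 1.2569 = 125.69%

F_rel = 126%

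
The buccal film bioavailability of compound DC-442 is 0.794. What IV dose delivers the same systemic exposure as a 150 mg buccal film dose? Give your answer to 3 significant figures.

Systemic exposure from an extravascular dose = F × D_ev, so the equivalent IV dose is F × D_ev.
D_iv = F × D_ev = 0.794 × 150 = 119.1 mg

D_iv = 119 mg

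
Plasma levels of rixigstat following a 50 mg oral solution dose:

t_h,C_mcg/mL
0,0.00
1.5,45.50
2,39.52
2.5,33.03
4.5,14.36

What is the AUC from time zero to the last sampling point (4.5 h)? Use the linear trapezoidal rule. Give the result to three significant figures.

AUC = 121 mcg/mL·h

Trapezoidal AUC_0→4.5:
  [0→1.5]: (0.00+45.50)/2 × 1.5 = 34.125
  [1.5→2]: (45.50+39.52)/2 × 0.5 = 21.255
  [2→2.5]: (39.52+33.03)/2 × 0.5 = 18.1375
  [2.5→4.5]: (33.03+14.36)/2 × 2 = 47.39
  Sum = 120.9075 mcg/mL·h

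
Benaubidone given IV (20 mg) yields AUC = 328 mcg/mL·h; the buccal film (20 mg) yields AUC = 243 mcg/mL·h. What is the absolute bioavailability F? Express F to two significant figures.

F = (AUC_ev / D_ev) / (AUC_iv / D_iv)
  = (243/20) / (328/20)
  = 12.15 / 16.4 = 0.7409

F = 0.74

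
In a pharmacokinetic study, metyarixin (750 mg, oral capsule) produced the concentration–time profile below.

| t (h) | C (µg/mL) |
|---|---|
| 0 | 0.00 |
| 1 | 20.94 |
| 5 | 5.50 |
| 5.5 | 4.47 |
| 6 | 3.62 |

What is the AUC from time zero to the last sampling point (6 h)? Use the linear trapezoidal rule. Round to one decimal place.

Trapezoidal AUC_0→6:
  [0→1]: (0.00+20.94)/2 × 1 = 10.47
  [1→5]: (20.94+5.50)/2 × 4 = 52.88
  [5→5.5]: (5.50+4.47)/2 × 0.5 = 2.4925
  [5.5→6]: (4.47+3.62)/2 × 0.5 = 2.0225
  Sum = 67.865 µg/mL·h

AUC = 67.9 µg/mL·h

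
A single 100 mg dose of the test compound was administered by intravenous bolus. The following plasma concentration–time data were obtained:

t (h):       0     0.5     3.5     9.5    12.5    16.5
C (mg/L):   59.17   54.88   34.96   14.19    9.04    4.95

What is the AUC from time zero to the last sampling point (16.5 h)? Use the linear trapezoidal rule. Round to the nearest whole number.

AUC = 374 mg/L·h

Trapezoidal AUC_0→16.5:
  [0→0.5]: (59.17+54.88)/2 × 0.5 = 28.5125
  [0.5→3.5]: (54.88+34.96)/2 × 3 = 134.76
  [3.5→9.5]: (34.96+14.19)/2 × 6 = 147.45
  [9.5→12.5]: (14.19+9.04)/2 × 3 = 34.845
  [12.5→16.5]: (9.04+4.95)/2 × 4 = 27.98
  Sum = 373.5475 mg/L·h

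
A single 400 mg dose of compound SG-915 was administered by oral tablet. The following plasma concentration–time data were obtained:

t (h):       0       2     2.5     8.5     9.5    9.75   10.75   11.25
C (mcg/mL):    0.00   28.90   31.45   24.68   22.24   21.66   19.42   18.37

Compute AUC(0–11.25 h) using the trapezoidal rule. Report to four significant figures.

Trapezoidal AUC_0→11.25:
  [0→2]: (0.00+28.90)/2 × 2 = 28.9
  [2→2.5]: (28.90+31.45)/2 × 0.5 = 15.0875
  [2.5→8.5]: (31.45+24.68)/2 × 6 = 168.39
  [8.5→9.5]: (24.68+22.24)/2 × 1 = 23.46
  [9.5→9.75]: (22.24+21.66)/2 × 0.25 = 5.4875
  [9.75→10.75]: (21.66+19.42)/2 × 1 = 20.54
  [10.75→11.25]: (19.42+18.37)/2 × 0.5 = 9.4475
  Sum = 271.3125 mcg/mL·h

AUC = 271.3 mcg/mL·h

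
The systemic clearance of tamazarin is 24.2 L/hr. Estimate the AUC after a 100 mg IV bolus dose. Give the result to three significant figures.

AUC_0→∞ = Dose_iv / CL
        = 100 / 24.2 = 4.13223 mg/L·hr

AUC = 4.13 mg/L·hr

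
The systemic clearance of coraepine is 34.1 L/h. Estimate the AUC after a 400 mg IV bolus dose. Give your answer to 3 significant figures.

AUC_0→∞ = Dose_iv / CL
        = 400 / 34.1 = 11.7302 mg/L·h

AUC = 11.7 mg/L·h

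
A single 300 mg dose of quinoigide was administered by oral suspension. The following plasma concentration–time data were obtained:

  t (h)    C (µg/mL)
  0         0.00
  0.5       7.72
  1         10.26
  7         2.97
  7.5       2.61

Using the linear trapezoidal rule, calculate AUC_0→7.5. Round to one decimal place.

AUC = 47.5 µg/mL·h

Trapezoidal AUC_0→7.5:
  [0→0.5]: (0.00+7.72)/2 × 0.5 = 1.93
  [0.5→1]: (7.72+10.26)/2 × 0.5 = 4.495
  [1→7]: (10.26+2.97)/2 × 6 = 39.69
  [7→7.5]: (2.97+2.61)/2 × 0.5 = 1.395
  Sum = 47.51 µg/mL·h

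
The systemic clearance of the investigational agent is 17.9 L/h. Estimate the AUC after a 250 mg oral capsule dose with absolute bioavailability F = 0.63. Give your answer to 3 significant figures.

AUC_0→∞ = F × Dose / CL
        = 0.63 × 250 / 17.9 = 8.79888 mg/L·h

AUC = 8.80 mg/L·h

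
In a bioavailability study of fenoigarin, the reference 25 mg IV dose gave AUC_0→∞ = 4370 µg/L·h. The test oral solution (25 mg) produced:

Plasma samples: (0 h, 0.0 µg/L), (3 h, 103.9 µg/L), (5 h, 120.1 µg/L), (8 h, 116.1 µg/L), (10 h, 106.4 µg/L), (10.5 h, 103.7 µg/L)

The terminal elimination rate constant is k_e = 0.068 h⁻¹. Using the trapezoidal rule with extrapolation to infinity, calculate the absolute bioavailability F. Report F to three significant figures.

Trapezoidal AUC_0→10.5 (oral solution):
  [0→3]: (0.0+103.9)/2 × 3 = 155.85
  [3→5]: (103.9+120.1)/2 × 2 = 224.0
  [5→8]: (120.1+116.1)/2 × 3 = 354.3
  [8→10]: (116.1+106.4)/2 × 2 = 222.5
  [10→10.5]: (106.4+103.7)/2 × 0.5 = 52.525
  Sum = 1009.175 µg/L·h
Tail: C_last/k_e = 103.7/0.068 = 1525.000
AUC_0→∞ (oral solution) = 1009.175 + 1525.000 = 2534.175 µg/L·h
F = (AUC_ev/D_ev)/(AUC_iv/D_iv) = (2534.175/25)/(4370/25) = 101.367/174.8 = 0.5799

F = 0.580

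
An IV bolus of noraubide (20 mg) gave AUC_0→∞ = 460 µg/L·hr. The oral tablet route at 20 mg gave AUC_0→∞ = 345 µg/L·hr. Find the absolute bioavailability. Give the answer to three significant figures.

F = 0.750

F = (AUC_ev / D_ev) / (AUC_iv / D_iv)
  = (345/20) / (460/20)
  = 17.25 / 23 = 0.7500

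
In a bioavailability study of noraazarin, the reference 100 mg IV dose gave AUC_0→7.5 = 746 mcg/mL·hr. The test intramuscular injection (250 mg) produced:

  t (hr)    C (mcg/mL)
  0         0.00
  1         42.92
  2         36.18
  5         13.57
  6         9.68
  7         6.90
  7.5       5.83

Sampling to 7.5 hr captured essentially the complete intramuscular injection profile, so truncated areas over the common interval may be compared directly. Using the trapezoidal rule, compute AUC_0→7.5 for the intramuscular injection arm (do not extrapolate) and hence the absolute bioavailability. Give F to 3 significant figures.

Trapezoidal AUC_0→7.5 (intramuscular injection):
  [0→1]: (0.00+42.92)/2 × 1 = 21.46
  [1→2]: (42.92+36.18)/2 × 1 = 39.55
  [2→5]: (36.18+13.57)/2 × 3 = 74.625
  [5→6]: (13.57+9.68)/2 × 1 = 11.625
  [6→7]: (9.68+6.90)/2 × 1 = 8.29
  [7→7.5]: (6.90+5.83)/2 × 0.5 = 3.1825
  Sum = 158.7325 mcg/mL·hr
F = (AUC_ev/D_ev)/(AUC_iv/D_iv) = (158.7325/250)/(746/100) = 0.63493/7.46 = 0.0851

F = 0.0851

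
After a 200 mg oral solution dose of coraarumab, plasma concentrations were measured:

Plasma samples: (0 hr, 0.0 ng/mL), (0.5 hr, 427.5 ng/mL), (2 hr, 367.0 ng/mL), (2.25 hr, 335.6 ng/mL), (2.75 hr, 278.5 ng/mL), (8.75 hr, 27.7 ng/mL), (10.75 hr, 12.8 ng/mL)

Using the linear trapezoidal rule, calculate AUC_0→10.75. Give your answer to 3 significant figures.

Trapezoidal AUC_0→10.75:
  [0→0.5]: (0.0+427.5)/2 × 0.5 = 106.875
  [0.5→2]: (427.5+367.0)/2 × 1.5 = 595.875
  [2→2.25]: (367.0+335.6)/2 × 0.25 = 87.825
  [2.25→2.75]: (335.6+278.5)/2 × 0.5 = 153.525
  [2.75→8.75]: (278.5+27.7)/2 × 6 = 918.6
  [8.75→10.75]: (27.7+12.8)/2 × 2 = 40.5
  Sum = 1903.2 ng/mL·hr

AUC = 1900 ng/mL·hr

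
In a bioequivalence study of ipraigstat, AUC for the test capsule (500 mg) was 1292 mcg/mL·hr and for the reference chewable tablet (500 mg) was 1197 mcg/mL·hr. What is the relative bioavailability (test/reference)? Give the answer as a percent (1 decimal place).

F_rel = (AUC_test/D_test) / (AUC_ref/D_ref)
      = (1292/500) / (1197/500)
      = 2.584 / 2.394 = 1.0794 = 107.94%

F_rel = 107.9%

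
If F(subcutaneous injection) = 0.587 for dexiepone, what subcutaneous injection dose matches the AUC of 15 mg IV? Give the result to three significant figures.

For equal systemic exposure: F × D_ev = D_iv
D_ev = D_iv / F = 15 / 0.587 = 25.5537 mg

D_subcutaneous = 25.6 mg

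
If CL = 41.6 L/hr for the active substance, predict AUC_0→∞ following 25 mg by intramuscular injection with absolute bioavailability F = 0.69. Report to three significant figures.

AUC = 0.415 mg/L·hr

AUC_0→∞ = F × Dose / CL
        = 0.69 × 25 / 41.6 = 0.414663 mg/L·hr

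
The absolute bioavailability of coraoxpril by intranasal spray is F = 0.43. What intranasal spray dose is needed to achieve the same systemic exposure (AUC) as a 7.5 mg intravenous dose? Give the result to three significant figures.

For equal systemic exposure: F × D_ev = D_iv
D_ev = D_iv / F = 7.5 / 0.43 = 17.4419 mg

D_intranasal = 17.4 mg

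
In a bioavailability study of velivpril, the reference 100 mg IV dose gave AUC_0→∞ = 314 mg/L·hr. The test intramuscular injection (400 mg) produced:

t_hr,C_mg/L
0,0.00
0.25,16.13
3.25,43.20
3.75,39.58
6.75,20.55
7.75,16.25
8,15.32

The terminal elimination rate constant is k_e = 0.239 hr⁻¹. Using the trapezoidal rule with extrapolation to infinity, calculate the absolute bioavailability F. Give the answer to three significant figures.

Trapezoidal AUC_0→8 (intramuscular injection):
  [0→0.25]: (0.00+16.13)/2 × 0.25 = 2.01625
  [0.25→3.25]: (16.13+43.20)/2 × 3 = 88.995
  [3.25→3.75]: (43.20+39.58)/2 × 0.5 = 20.695
  [3.75→6.75]: (39.58+20.55)/2 × 3 = 90.195
  [6.75→7.75]: (20.55+16.25)/2 × 1 = 18.4
  [7.75→8]: (16.25+15.32)/2 × 0.25 = 3.94625
  Sum = 224.2475 mg/L·hr
Tail: C_last/k_e = 15.32/0.239 = 64.100
AUC_0→∞ (intramuscular injection) = 224.2475 + 64.100 = 288.3475 mg/L·hr
F = (AUC_ev/D_ev)/(AUC_iv/D_iv) = (288.3475/400)/(314/100) = 0.72086875/3.14 = 0.2296

F = 0.230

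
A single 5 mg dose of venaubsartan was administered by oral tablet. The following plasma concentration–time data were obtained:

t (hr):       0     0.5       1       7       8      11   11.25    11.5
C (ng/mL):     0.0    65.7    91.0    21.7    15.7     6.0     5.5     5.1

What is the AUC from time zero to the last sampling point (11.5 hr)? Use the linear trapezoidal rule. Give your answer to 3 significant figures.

AUC = 448 ng/mL·hr

Trapezoidal AUC_0→11.5:
  [0→0.5]: (0.0+65.7)/2 × 0.5 = 16.425
  [0.5→1]: (65.7+91.0)/2 × 0.5 = 39.175
  [1→7]: (91.0+21.7)/2 × 6 = 338.1
  [7→8]: (21.7+15.7)/2 × 1 = 18.7
  [8→11]: (15.7+6.0)/2 × 3 = 32.55
  [11→11.25]: (6.0+5.5)/2 × 0.25 = 1.4375
  [11.25→11.5]: (5.5+5.1)/2 × 0.25 = 1.325
  Sum = 447.7125 ng/mL·hr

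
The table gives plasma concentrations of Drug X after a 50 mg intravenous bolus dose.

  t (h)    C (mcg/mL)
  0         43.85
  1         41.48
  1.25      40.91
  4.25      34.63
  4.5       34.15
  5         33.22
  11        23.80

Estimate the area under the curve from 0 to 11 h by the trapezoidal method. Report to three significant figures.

Trapezoidal AUC_0→11:
  [0→1]: (43.85+41.48)/2 × 1 = 42.665
  [1→1.25]: (41.48+40.91)/2 × 0.25 = 10.29875
  [1.25→4.25]: (40.91+34.63)/2 × 3 = 113.31
  [4.25→4.5]: (34.63+34.15)/2 × 0.25 = 8.5975
  [4.5→5]: (34.15+33.22)/2 × 0.5 = 16.8425
  [5→11]: (33.22+23.80)/2 × 6 = 171.06
  Sum = 362.77375 mcg/mL·h

AUC = 363 mcg/mL·h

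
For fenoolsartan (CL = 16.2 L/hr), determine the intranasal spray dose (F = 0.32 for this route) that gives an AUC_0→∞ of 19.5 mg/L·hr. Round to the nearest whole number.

Dose = CL × AUC_0→∞ / F
     = 16.2 × 19.5 / 0.32 = 987.1875 mg

Dose = 987 mg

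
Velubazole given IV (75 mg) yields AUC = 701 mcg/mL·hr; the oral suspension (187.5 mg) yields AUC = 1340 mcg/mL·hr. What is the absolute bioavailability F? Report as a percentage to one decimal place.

F = 76.5%

F = (AUC_ev / D_ev) / (AUC_iv / D_iv)
  = (1340/187.5) / (701/75)
  = 7.14667 / 9.34667 = 0.7646
  = 76.46%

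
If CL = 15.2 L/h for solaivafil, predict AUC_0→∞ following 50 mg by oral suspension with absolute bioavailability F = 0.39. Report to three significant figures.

AUC = 1.28 mg/L·h

AUC_0→∞ = F × Dose / CL
        = 0.39 × 50 / 15.2 = 1.28289 mg/L·h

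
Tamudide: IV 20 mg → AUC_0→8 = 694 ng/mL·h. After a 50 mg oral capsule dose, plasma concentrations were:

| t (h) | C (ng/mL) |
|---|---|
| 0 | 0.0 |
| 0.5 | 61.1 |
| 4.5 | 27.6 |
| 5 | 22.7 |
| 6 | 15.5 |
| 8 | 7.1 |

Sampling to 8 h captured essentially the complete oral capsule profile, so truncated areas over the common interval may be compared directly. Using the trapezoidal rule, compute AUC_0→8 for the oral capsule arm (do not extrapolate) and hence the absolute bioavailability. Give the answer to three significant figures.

F = 0.142

Trapezoidal AUC_0→8 (oral capsule):
  [0→0.5]: (0.0+61.1)/2 × 0.5 = 15.275
  [0.5→4.5]: (61.1+27.6)/2 × 4 = 177.4
  [4.5→5]: (27.6+22.7)/2 × 0.5 = 12.575
  [5→6]: (22.7+15.5)/2 × 1 = 19.1
  [6→8]: (15.5+7.1)/2 × 2 = 22.6
  Sum = 246.95 ng/mL·h
F = (AUC_ev/D_ev)/(AUC_iv/D_iv) = (246.95/50)/(694/20) = 4.939/34.7 = 0.1423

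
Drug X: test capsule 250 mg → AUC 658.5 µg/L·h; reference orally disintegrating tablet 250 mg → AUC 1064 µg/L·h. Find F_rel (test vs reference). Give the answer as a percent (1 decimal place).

F_rel = (AUC_test/D_test) / (AUC_ref/D_ref)
      = (658.5/250) / (1064/250)
      = 2.634 / 4.256 = 0.6189 = 61.89%

F_rel = 61.9%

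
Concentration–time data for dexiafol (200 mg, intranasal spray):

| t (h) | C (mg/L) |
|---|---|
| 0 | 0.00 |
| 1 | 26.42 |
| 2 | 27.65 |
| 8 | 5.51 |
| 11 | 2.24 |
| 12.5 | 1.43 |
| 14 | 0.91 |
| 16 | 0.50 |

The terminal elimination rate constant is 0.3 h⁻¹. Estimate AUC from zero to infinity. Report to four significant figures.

Trapezoidal AUC_0→16:
  [0→1]: (0.00+26.42)/2 × 1 = 13.21
  [1→2]: (26.42+27.65)/2 × 1 = 27.035
  [2→8]: (27.65+5.51)/2 × 6 = 99.48
  [8→11]: (5.51+2.24)/2 × 3 = 11.625
  [11→12.5]: (2.24+1.43)/2 × 1.5 = 2.7525
  [12.5→14]: (1.43+0.91)/2 × 1.5 = 1.755
  [14→16]: (0.91+0.50)/2 × 2 = 1.41
  Sum = 157.2675 mg/L·h
Extrapolated tail: C_last / k_e = 0.50 / 0.3 = 1.667
AUC_0→∞ = 157.2675 + 1.667 = 158.9345 mg/L·h

AUC = 158.9 mg/L·h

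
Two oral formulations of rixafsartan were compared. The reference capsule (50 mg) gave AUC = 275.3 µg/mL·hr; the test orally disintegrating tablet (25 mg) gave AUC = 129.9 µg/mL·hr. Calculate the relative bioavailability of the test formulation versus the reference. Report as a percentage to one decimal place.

F_rel = 94.4%

F_rel = (AUC_test/D_test) / (AUC_ref/D_ref)
      = (129.9/25) / (275.3/50)
      = 5.196 / 5.506 = 0.9437 = 94.37%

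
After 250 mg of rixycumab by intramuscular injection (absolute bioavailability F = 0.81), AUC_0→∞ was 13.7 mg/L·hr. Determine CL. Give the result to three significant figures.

CL = F × Dose / AUC_0→∞
   = 0.81 × 250 / 13.7 = 14.781 L/hr

CL = 14.8 L/hr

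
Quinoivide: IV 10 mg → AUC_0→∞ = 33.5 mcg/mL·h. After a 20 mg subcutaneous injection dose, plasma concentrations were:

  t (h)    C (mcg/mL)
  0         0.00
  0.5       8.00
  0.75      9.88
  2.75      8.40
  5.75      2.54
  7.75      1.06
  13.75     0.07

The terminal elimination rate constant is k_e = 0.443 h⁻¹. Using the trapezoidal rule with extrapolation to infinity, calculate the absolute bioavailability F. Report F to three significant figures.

F = 0.688

Trapezoidal AUC_0→13.75 (subcutaneous injection):
  [0→0.5]: (0.00+8.00)/2 × 0.5 = 2.0
  [0.5→0.75]: (8.00+9.88)/2 × 0.25 = 2.235
  [0.75→2.75]: (9.88+8.40)/2 × 2 = 18.28
  [2.75→5.75]: (8.40+2.54)/2 × 3 = 16.41
  [5.75→7.75]: (2.54+1.06)/2 × 2 = 3.6
  [7.75→13.75]: (1.06+0.07)/2 × 6 = 3.39
  Sum = 45.915 mcg/mL·h
Tail: C_last/k_e = 0.07/0.443 = 0.158
AUC_0→∞ (subcutaneous injection) = 45.915 + 0.158 = 46.073 mcg/mL·h
F = (AUC_ev/D_ev)/(AUC_iv/D_iv) = (46.073/20)/(33.5/10) = 2.30365/3.35 = 0.6877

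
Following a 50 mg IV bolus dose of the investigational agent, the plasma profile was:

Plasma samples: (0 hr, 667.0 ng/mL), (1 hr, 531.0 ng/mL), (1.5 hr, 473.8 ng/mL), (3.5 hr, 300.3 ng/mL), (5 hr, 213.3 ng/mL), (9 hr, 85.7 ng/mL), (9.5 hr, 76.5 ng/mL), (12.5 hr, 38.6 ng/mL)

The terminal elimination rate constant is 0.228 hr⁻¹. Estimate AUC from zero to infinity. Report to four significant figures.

AUC = 2990 ng/mL·hr

Trapezoidal AUC_0→12.5:
  [0→1]: (667.0+531.0)/2 × 1 = 599.0
  [1→1.5]: (531.0+473.8)/2 × 0.5 = 251.2
  [1.5→3.5]: (473.8+300.3)/2 × 2 = 774.1
  [3.5→5]: (300.3+213.3)/2 × 1.5 = 385.2
  [5→9]: (213.3+85.7)/2 × 4 = 598.0
  [9→9.5]: (85.7+76.5)/2 × 0.5 = 40.55
  [9.5→12.5]: (76.5+38.6)/2 × 3 = 172.65
  Sum = 2820.7 ng/mL·hr
Extrapolated tail: C_last / k_e = 38.6 / 0.228 = 169.298
AUC_0→∞ = 2820.7 + 169.298 = 2989.998 ng/mL·hr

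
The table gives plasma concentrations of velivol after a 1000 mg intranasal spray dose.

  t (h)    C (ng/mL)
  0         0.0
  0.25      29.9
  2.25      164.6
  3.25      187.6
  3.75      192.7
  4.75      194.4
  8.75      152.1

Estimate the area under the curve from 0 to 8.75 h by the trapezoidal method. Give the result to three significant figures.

Trapezoidal AUC_0→8.75:
  [0→0.25]: (0.0+29.9)/2 × 0.25 = 3.7375
  [0.25→2.25]: (29.9+164.6)/2 × 2 = 194.5
  [2.25→3.25]: (164.6+187.6)/2 × 1 = 176.1
  [3.25→3.75]: (187.6+192.7)/2 × 0.5 = 95.075
  [3.75→4.75]: (192.7+194.4)/2 × 1 = 193.55
  [4.75→8.75]: (194.4+152.1)/2 × 4 = 693.0
  Sum = 1355.9625 ng/mL·h

AUC = 1360 ng/mL·h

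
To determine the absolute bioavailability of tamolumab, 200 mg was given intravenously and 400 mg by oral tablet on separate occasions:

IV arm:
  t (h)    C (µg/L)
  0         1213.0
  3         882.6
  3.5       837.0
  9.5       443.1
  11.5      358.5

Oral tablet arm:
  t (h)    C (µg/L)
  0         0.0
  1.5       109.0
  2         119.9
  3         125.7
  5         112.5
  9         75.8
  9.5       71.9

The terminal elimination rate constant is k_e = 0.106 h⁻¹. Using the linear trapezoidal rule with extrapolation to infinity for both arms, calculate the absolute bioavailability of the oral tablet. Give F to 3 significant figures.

F = 0.0686

Trapezoidal AUC_0→11.5 (IV):
  [0→3]: (1213.0+882.6)/2 × 3 = 3143.4
  [3→3.5]: (882.6+837.0)/2 × 0.5 = 429.9
  [3.5→9.5]: (837.0+443.1)/2 × 6 = 3840.3
  [9.5→11.5]: (443.1+358.5)/2 × 2 = 801.6
  Sum = 8215.2 µg/L·h
IV tail: 358.5/0.106 = 3382.075; AUC_iv,0→∞ = 8215.2 + 3382.075 = 11597.275 µg/L·h
Trapezoidal AUC_0→9.5 (oral tablet):
  [0→1.5]: (0.0+109.0)/2 × 1.5 = 81.75
  [1.5→2]: (109.0+119.9)/2 × 0.5 = 57.225
  [2→3]: (119.9+125.7)/2 × 1 = 122.8
  [3→5]: (125.7+112.5)/2 × 2 = 238.2
  [5→9]: (112.5+75.8)/2 × 4 = 376.6
  [9→9.5]: (75.8+71.9)/2 × 0.5 = 36.925
  Sum = 913.5 µg/L·h
oral tablet tail: 71.9/0.106 = 678.302; AUC_ev,0→∞ = 913.5 + 678.302 = 1591.802 µg/L·h
F = (AUC_ev/D_ev)/(AUC_iv/D_iv) = (1591.802/400)/(11597.275/200) = 3.979505/57.986375 = 0.0686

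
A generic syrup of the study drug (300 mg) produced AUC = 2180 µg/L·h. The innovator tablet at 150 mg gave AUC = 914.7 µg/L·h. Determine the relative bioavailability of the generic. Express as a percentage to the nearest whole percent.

F_rel = 119%

F_rel = (AUC_test/D_test) / (AUC_ref/D_ref)
      = (2180/300) / (914.7/150)
      = 7.26667 / 6.098 = 1.1916 = 119.16%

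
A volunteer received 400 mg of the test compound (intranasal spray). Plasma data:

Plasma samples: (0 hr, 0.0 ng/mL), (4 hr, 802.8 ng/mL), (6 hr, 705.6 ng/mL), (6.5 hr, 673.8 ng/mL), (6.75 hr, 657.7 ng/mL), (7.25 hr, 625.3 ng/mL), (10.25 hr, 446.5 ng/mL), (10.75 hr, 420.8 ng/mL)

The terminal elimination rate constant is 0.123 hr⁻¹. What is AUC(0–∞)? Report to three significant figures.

AUC = 9190 ng/mL·hr

Trapezoidal AUC_0→10.75:
  [0→4]: (0.0+802.8)/2 × 4 = 1605.6
  [4→6]: (802.8+705.6)/2 × 2 = 1508.4
  [6→6.5]: (705.6+673.8)/2 × 0.5 = 344.85
  [6.5→6.75]: (673.8+657.7)/2 × 0.25 = 166.4375
  [6.75→7.25]: (657.7+625.3)/2 × 0.5 = 320.75
  [7.25→10.25]: (625.3+446.5)/2 × 3 = 1607.7
  [10.25→10.75]: (446.5+420.8)/2 × 0.5 = 216.825
  Sum = 5770.5625 ng/mL·hr
Extrapolated tail: C_last / k_e = 420.8 / 0.123 = 3421.138
AUC_0→∞ = 5770.5625 + 3421.138 = 9191.7005 ng/mL·hr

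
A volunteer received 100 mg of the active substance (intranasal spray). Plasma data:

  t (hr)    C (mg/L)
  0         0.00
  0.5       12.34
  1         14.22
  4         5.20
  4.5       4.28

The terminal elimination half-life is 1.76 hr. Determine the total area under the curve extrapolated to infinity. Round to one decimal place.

AUC = 52.1 mg/L·hr

Trapezoidal AUC_0→4.5:
  [0→0.5]: (0.00+12.34)/2 × 0.5 = 3.085
  [0.5→1]: (12.34+14.22)/2 × 0.5 = 6.64
  [1→4]: (14.22+5.20)/2 × 3 = 29.13
  [4→4.5]: (5.20+4.28)/2 × 0.5 = 2.37
  Sum = 41.225 mg/L·hr
k_e = ln2 / t½ = 0.693147 / 1.76 = 0.3938 hr^-1
Extrapolated tail: C_last / k_e = 4.28 / 0.3938 = 10.868
AUC_0→∞ = 41.225 + 10.868 = 52.093 mg/L·hr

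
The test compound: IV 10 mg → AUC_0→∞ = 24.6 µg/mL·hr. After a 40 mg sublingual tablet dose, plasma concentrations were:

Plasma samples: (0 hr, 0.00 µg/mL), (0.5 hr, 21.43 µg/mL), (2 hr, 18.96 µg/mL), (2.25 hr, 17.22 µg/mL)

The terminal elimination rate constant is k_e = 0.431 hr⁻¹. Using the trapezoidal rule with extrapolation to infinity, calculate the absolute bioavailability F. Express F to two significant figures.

F = 0.81

Trapezoidal AUC_0→2.25 (sublingual tablet):
  [0→0.5]: (0.00+21.43)/2 × 0.5 = 5.3575
  [0.5→2]: (21.43+18.96)/2 × 1.5 = 30.2925
  [2→2.25]: (18.96+17.22)/2 × 0.25 = 4.5225
  Sum = 40.1725 µg/mL·hr
Tail: C_last/k_e = 17.22/0.431 = 39.954
AUC_0→∞ (sublingual tablet) = 40.1725 + 39.954 = 80.1265 µg/mL·hr
F = (AUC_ev/D_ev)/(AUC_iv/D_iv) = (80.1265/40)/(24.6/10) = 2.0031625/2.46 = 0.8143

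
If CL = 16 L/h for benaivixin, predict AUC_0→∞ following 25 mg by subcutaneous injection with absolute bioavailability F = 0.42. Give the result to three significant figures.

AUC = 0.656 mg/L·h

AUC_0→∞ = F × Dose / CL
        = 0.42 × 25 / 16 = 0.65625 mg/L·h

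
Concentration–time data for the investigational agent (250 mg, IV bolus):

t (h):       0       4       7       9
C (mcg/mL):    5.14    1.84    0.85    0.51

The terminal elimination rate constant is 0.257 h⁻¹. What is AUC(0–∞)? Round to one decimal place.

AUC = 21.3 mcg/mL·h

Trapezoidal AUC_0→9:
  [0→4]: (5.14+1.84)/2 × 4 = 13.96
  [4→7]: (1.84+0.85)/2 × 3 = 4.035
  [7→9]: (0.85+0.51)/2 × 2 = 1.36
  Sum = 19.355 mcg/mL·h
Extrapolated tail: C_last / k_e = 0.51 / 0.257 = 1.984
AUC_0→∞ = 19.355 + 1.984 = 21.339 mcg/mL·h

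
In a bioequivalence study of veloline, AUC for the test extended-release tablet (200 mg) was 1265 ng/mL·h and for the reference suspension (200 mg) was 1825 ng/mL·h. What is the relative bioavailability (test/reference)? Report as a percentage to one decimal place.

F_rel = (AUC_test/D_test) / (AUC_ref/D_ref)
      = (1265/200) / (1825/200)
      = 6.325 / 9.125 = 0.6932 = 69.32%

F_rel = 69.3%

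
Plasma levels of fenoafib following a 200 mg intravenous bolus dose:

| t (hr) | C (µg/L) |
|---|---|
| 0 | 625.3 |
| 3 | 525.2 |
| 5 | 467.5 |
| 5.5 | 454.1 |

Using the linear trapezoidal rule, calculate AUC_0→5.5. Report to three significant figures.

Trapezoidal AUC_0→5.5:
  [0→3]: (625.3+525.2)/2 × 3 = 1725.75
  [3→5]: (525.2+467.5)/2 × 2 = 992.7
  [5→5.5]: (467.5+454.1)/2 × 0.5 = 230.4
  Sum = 2948.85 µg/L·hr

AUC = 2950 µg/L·hr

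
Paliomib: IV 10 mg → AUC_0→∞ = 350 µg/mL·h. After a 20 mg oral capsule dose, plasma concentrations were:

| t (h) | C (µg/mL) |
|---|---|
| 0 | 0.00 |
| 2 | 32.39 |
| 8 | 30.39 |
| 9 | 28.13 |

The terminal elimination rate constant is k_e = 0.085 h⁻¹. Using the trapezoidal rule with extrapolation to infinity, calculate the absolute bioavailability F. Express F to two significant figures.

Trapezoidal AUC_0→9 (oral capsule):
  [0→2]: (0.00+32.39)/2 × 2 = 32.39
  [2→8]: (32.39+30.39)/2 × 6 = 188.34
  [8→9]: (30.39+28.13)/2 × 1 = 29.26
  Sum = 249.99 µg/mL·h
Tail: C_last/k_e = 28.13/0.085 = 330.941
AUC_0→∞ (oral capsule) = 249.99 + 330.941 = 580.931 µg/mL·h
F = (AUC_ev/D_ev)/(AUC_iv/D_iv) = (580.931/20)/(350/10) = 29.04655/35 = 0.8299

F = 0.83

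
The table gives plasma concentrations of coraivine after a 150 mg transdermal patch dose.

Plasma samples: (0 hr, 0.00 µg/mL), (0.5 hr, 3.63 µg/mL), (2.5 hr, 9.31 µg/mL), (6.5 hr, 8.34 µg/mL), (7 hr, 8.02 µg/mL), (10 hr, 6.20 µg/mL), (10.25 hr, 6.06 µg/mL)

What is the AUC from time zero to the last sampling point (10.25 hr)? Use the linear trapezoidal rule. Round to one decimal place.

Trapezoidal AUC_0→10.25:
  [0→0.5]: (0.00+3.63)/2 × 0.5 = 0.9075
  [0.5→2.5]: (3.63+9.31)/2 × 2 = 12.94
  [2.5→6.5]: (9.31+8.34)/2 × 4 = 35.3
  [6.5→7]: (8.34+8.02)/2 × 0.5 = 4.09
  [7→10]: (8.02+6.20)/2 × 3 = 21.33
  [10→10.25]: (6.20+6.06)/2 × 0.25 = 1.5325
  Sum = 76.1 µg/mL·hr

AUC = 76.1 µg/mL·hr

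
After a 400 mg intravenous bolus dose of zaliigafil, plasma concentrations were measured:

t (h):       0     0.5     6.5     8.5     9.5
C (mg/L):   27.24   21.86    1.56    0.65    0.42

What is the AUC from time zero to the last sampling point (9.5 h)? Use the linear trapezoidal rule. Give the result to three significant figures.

AUC = 85.3 mg/L·h

Trapezoidal AUC_0→9.5:
  [0→0.5]: (27.24+21.86)/2 × 0.5 = 12.275
  [0.5→6.5]: (21.86+1.56)/2 × 6 = 70.26
  [6.5→8.5]: (1.56+0.65)/2 × 2 = 2.21
  [8.5→9.5]: (0.65+0.42)/2 × 1 = 0.535
  Sum = 85.28 mg/L·h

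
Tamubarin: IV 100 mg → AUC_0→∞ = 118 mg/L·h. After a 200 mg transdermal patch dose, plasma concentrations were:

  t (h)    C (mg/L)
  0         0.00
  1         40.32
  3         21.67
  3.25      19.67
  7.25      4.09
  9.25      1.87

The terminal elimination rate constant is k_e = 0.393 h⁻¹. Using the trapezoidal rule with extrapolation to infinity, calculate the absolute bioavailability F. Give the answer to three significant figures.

Trapezoidal AUC_0→9.25 (transdermal patch):
  [0→1]: (0.00+40.32)/2 × 1 = 20.16
  [1→3]: (40.32+21.67)/2 × 2 = 61.99
  [3→3.25]: (21.67+19.67)/2 × 0.25 = 5.1675
  [3.25→7.25]: (19.67+4.09)/2 × 4 = 47.52
  [7.25→9.25]: (4.09+1.87)/2 × 2 = 5.96
  Sum = 140.7975 mg/L·h
Tail: C_last/k_e = 1.87/0.393 = 4.758
AUC_0→∞ (transdermal patch) = 140.7975 + 4.758 = 145.5555 mg/L·h
F = (AUC_ev/D_ev)/(AUC_iv/D_iv) = (145.5555/200)/(118/100) = 0.7277775/1.18 = 0.6168

F = 0.617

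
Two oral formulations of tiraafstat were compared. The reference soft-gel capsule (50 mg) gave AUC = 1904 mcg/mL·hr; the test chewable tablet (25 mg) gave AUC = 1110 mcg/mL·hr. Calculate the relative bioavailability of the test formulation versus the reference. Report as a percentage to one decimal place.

F_rel = (AUC_test/D_test) / (AUC_ref/D_ref)
      = (1110/25) / (1904/50)
      = 44.4 / 38.08 = 1.1660 = 116.60%

F_rel = 116.6%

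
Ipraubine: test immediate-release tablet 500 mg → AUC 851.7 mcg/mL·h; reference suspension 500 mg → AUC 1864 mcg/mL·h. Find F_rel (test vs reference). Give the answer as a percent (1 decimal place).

F_rel = 45.7%

F_rel = (AUC_test/D_test) / (AUC_ref/D_ref)
      = (851.7/500) / (1864/500)
      = 1.7034 / 3.728 = 0.4569 = 45.69%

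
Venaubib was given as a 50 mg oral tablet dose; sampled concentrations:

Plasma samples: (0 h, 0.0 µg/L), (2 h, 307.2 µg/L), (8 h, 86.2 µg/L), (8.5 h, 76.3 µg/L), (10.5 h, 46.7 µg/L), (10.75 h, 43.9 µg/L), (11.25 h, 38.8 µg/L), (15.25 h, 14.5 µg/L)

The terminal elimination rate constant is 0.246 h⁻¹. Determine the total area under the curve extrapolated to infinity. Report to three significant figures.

AUC = 1850 µg/L·h

Trapezoidal AUC_0→15.25:
  [0→2]: (0.0+307.2)/2 × 2 = 307.2
  [2→8]: (307.2+86.2)/2 × 6 = 1180.2
  [8→8.5]: (86.2+76.3)/2 × 0.5 = 40.625
  [8.5→10.5]: (76.3+46.7)/2 × 2 = 123.0
  [10.5→10.75]: (46.7+43.9)/2 × 0.25 = 11.325
  [10.75→11.25]: (43.9+38.8)/2 × 0.5 = 20.675
  [11.25→15.25]: (38.8+14.5)/2 × 4 = 106.6
  Sum = 1789.625 µg/L·h
Extrapolated tail: C_last / k_e = 14.5 / 0.246 = 58.943
AUC_0→∞ = 1789.625 + 58.943 = 1848.568 µg/L·h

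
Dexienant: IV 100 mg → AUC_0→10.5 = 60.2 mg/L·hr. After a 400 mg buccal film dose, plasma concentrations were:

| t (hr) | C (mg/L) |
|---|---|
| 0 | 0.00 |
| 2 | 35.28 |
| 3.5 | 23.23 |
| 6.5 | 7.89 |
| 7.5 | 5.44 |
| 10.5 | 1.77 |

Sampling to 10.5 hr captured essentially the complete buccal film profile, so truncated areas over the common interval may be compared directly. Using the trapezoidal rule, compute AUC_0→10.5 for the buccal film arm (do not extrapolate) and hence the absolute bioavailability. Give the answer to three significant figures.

Trapezoidal AUC_0→10.5 (buccal film):
  [0→2]: (0.00+35.28)/2 × 2 = 35.28
  [2→3.5]: (35.28+23.23)/2 × 1.5 = 43.8825
  [3.5→6.5]: (23.23+7.89)/2 × 3 = 46.68
  [6.5→7.5]: (7.89+5.44)/2 × 1 = 6.665
  [7.5→10.5]: (5.44+1.77)/2 × 3 = 10.815
  Sum = 143.3225 mg/L·hr
F = (AUC_ev/D_ev)/(AUC_iv/D_iv) = (143.3225/400)/(60.2/100) = 0.35830625/0.602 = 0.5952

F = 0.595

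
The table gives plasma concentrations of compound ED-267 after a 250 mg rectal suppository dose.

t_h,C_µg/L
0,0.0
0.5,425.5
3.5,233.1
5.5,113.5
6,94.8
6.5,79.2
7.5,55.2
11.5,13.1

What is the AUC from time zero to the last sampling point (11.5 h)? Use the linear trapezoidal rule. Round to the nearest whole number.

AUC = 1740 µg/L·h

Trapezoidal AUC_0→11.5:
  [0→0.5]: (0.0+425.5)/2 × 0.5 = 106.375
  [0.5→3.5]: (425.5+233.1)/2 × 3 = 987.9
  [3.5→5.5]: (233.1+113.5)/2 × 2 = 346.6
  [5.5→6]: (113.5+94.8)/2 × 0.5 = 52.075
  [6→6.5]: (94.8+79.2)/2 × 0.5 = 43.5
  [6.5→7.5]: (79.2+55.2)/2 × 1 = 67.2
  [7.5→11.5]: (55.2+13.1)/2 × 4 = 136.6
  Sum = 1740.25 µg/L·h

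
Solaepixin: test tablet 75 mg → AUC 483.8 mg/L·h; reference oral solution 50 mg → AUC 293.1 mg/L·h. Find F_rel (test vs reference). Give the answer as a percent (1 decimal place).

F_rel = 110.0%

F_rel = (AUC_test/D_test) / (AUC_ref/D_ref)
      = (483.8/75) / (293.1/50)
      = 6.45067 / 5.862 = 1.1004 = 110.04%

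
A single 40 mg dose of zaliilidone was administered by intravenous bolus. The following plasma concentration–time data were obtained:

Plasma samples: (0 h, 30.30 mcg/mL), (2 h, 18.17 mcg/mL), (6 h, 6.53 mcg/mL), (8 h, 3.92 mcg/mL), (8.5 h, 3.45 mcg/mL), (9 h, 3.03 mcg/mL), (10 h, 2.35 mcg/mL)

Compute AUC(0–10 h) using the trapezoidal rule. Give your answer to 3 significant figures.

AUC = 114 mcg/mL·h

Trapezoidal AUC_0→10:
  [0→2]: (30.30+18.17)/2 × 2 = 48.47
  [2→6]: (18.17+6.53)/2 × 4 = 49.4
  [6→8]: (6.53+3.92)/2 × 2 = 10.45
  [8→8.5]: (3.92+3.45)/2 × 0.5 = 1.8425
  [8.5→9]: (3.45+3.03)/2 × 0.5 = 1.62
  [9→10]: (3.03+2.35)/2 × 1 = 2.69
  Sum = 114.4725 mcg/mL·h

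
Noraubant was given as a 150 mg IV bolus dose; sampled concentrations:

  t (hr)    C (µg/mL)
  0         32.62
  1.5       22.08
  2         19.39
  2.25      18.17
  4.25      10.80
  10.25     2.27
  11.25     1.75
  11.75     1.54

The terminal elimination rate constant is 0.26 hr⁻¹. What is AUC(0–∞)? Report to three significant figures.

AUC = 133 µg/mL·hr

Trapezoidal AUC_0→11.75:
  [0→1.5]: (32.62+22.08)/2 × 1.5 = 41.025
  [1.5→2]: (22.08+19.39)/2 × 0.5 = 10.3675
  [2→2.25]: (19.39+18.17)/2 × 0.25 = 4.695
  [2.25→4.25]: (18.17+10.80)/2 × 2 = 28.97
  [4.25→10.25]: (10.80+2.27)/2 × 6 = 39.21
  [10.25→11.25]: (2.27+1.75)/2 × 1 = 2.01
  [11.25→11.75]: (1.75+1.54)/2 × 0.5 = 0.8225
  Sum = 127.1 µg/mL·hr
Extrapolated tail: C_last / k_e = 1.54 / 0.26 = 5.923
AUC_0→∞ = 127.1 + 5.923 = 133.023 µg/mL·hr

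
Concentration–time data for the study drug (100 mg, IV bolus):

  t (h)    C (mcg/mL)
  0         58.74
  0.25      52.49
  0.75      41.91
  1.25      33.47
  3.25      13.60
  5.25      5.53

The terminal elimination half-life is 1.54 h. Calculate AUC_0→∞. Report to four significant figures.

AUC = 134.8 mcg/mL·h

Trapezoidal AUC_0→5.25:
  [0→0.25]: (58.74+52.49)/2 × 0.25 = 13.90375
  [0.25→0.75]: (52.49+41.91)/2 × 0.5 = 23.6
  [0.75→1.25]: (41.91+33.47)/2 × 0.5 = 18.845
  [1.25→3.25]: (33.47+13.60)/2 × 2 = 47.07
  [3.25→5.25]: (13.60+5.53)/2 × 2 = 19.13
  Sum = 122.54875 mcg/mL·h
k_e = ln2 / t½ = 0.693147 / 1.54 = 0.4501 h^-1
Extrapolated tail: C_last / k_e = 5.53 / 0.4501 = 12.286
AUC_0→∞ = 122.54875 + 12.286 = 134.83475 mcg/mL·h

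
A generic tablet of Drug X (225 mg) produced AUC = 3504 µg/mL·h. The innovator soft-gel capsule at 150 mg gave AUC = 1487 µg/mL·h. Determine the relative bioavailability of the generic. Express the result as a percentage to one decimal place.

F_rel = (AUC_test/D_test) / (AUC_ref/D_ref)
      = (3504/225) / (1487/150)
      = 15.5733 / 9.91333 = 1.5709 = 157.09%

F_rel = 157.1%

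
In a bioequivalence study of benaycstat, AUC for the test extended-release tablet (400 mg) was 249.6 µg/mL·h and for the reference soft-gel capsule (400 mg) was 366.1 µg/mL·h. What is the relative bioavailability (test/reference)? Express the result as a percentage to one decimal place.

F_rel = 68.2%

F_rel = (AUC_test/D_test) / (AUC_ref/D_ref)
      = (249.6/400) / (366.1/400)
      = 0.624 / 0.91525 = 0.6818 = 68.18%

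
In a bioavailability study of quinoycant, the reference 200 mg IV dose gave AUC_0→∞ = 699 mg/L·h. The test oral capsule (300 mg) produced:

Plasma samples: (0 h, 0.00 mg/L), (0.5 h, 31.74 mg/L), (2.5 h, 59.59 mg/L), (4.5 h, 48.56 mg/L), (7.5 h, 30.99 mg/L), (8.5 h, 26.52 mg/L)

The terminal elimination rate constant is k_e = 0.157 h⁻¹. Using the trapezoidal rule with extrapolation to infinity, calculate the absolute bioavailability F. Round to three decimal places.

Trapezoidal AUC_0→8.5 (oral capsule):
  [0→0.5]: (0.00+31.74)/2 × 0.5 = 7.935
  [0.5→2.5]: (31.74+59.59)/2 × 2 = 91.33
  [2.5→4.5]: (59.59+48.56)/2 × 2 = 108.15
  [4.5→7.5]: (48.56+30.99)/2 × 3 = 119.325
  [7.5→8.5]: (30.99+26.52)/2 × 1 = 28.755
  Sum = 355.495 mg/L·h
Tail: C_last/k_e = 26.52/0.157 = 168.917
AUC_0→∞ (oral capsule) = 355.495 + 168.917 = 524.412 mg/L·h
F = (AUC_ev/D_ev)/(AUC_iv/D_iv) = (524.412/300)/(699/200) = 1.74804/3.495 = 0.5002

F = 0.500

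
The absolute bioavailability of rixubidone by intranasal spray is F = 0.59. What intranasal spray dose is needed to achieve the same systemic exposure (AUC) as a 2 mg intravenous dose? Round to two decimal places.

D_intranasal = 3.39 mg

For equal systemic exposure: F × D_ev = D_iv
D_ev = D_iv / F = 2 / 0.59 = 3.38983 mg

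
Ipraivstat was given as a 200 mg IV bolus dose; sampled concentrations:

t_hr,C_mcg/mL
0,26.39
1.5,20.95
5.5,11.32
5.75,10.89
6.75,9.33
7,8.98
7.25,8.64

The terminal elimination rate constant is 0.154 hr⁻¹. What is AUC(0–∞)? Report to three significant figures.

AUC = 174 mcg/mL·hr

Trapezoidal AUC_0→7.25:
  [0→1.5]: (26.39+20.95)/2 × 1.5 = 35.505
  [1.5→5.5]: (20.95+11.32)/2 × 4 = 64.54
  [5.5→5.75]: (11.32+10.89)/2 × 0.25 = 2.77625
  [5.75→6.75]: (10.89+9.33)/2 × 1 = 10.11
  [6.75→7]: (9.33+8.98)/2 × 0.25 = 2.28875
  [7→7.25]: (8.98+8.64)/2 × 0.25 = 2.2025
  Sum = 117.4225 mcg/mL·hr
Extrapolated tail: C_last / k_e = 8.64 / 0.154 = 56.104
AUC_0→∞ = 117.4225 + 56.104 = 173.5265 mcg/mL·hr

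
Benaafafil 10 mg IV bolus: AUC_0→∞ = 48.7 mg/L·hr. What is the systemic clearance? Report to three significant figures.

CL = Dose_iv / AUC_0→∞
   = 10 / 48.7 = 0.205339 L/hr

CL = 0.205 L/hr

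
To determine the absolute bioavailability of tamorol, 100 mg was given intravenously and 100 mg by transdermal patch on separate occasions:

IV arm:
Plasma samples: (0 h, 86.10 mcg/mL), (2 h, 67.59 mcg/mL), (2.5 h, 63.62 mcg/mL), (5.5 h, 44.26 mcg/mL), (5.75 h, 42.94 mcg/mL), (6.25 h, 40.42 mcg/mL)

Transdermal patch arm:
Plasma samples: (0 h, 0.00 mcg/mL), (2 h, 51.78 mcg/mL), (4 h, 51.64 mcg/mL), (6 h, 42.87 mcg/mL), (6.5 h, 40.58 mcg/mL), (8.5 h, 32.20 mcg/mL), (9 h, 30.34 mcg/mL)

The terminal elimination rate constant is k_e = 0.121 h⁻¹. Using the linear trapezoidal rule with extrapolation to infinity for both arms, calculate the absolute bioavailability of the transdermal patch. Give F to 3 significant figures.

Trapezoidal AUC_0→6.25 (IV):
  [0→2]: (86.10+67.59)/2 × 2 = 153.69
  [2→2.5]: (67.59+63.62)/2 × 0.5 = 32.8025
  [2.5→5.5]: (63.62+44.26)/2 × 3 = 161.82
  [5.5→5.75]: (44.26+42.94)/2 × 0.25 = 10.9
  [5.75→6.25]: (42.94+40.42)/2 × 0.5 = 20.84
  Sum = 380.0525 mcg/mL·h
IV tail: 40.42/0.121 = 334.050; AUC_iv,0→∞ = 380.0525 + 334.050 = 714.1025 mcg/mL·h
Trapezoidal AUC_0→9 (transdermal patch):
  [0→2]: (0.00+51.78)/2 × 2 = 51.78
  [2→4]: (51.78+51.64)/2 × 2 = 103.42
  [4→6]: (51.64+42.87)/2 × 2 = 94.51
  [6→6.5]: (42.87+40.58)/2 × 0.5 = 20.8625
  [6.5→8.5]: (40.58+32.20)/2 × 2 = 72.78
  [8.5→9]: (32.20+30.34)/2 × 0.5 = 15.635
  Sum = 358.9875 mcg/mL·h
transdermal patch tail: 30.34/0.121 = 250.744; AUC_ev,0→∞ = 358.9875 + 250.744 = 609.7315 mcg/mL·h
F = (AUC_ev/D_ev)/(AUC_iv/D_iv) = (609.7315/100)/(714.1025/100) = 6.097315/7.141025 = 0.8538

F = 0.854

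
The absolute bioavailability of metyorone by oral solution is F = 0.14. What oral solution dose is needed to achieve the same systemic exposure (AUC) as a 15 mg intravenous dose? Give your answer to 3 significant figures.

For equal systemic exposure: F × D_ev = D_iv
D_ev = D_iv / F = 15 / 0.14 = 107.143 mg

D_oral = 107 mg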